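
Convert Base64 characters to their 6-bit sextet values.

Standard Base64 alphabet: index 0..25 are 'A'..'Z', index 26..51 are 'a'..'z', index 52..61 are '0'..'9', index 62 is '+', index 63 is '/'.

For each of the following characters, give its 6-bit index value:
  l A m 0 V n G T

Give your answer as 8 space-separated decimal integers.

'l': a..z range, 26 + ord('l') − ord('a') = 37
'A': A..Z range, ord('A') − ord('A') = 0
'm': a..z range, 26 + ord('m') − ord('a') = 38
'0': 0..9 range, 52 + ord('0') − ord('0') = 52
'V': A..Z range, ord('V') − ord('A') = 21
'n': a..z range, 26 + ord('n') − ord('a') = 39
'G': A..Z range, ord('G') − ord('A') = 6
'T': A..Z range, ord('T') − ord('A') = 19

Answer: 37 0 38 52 21 39 6 19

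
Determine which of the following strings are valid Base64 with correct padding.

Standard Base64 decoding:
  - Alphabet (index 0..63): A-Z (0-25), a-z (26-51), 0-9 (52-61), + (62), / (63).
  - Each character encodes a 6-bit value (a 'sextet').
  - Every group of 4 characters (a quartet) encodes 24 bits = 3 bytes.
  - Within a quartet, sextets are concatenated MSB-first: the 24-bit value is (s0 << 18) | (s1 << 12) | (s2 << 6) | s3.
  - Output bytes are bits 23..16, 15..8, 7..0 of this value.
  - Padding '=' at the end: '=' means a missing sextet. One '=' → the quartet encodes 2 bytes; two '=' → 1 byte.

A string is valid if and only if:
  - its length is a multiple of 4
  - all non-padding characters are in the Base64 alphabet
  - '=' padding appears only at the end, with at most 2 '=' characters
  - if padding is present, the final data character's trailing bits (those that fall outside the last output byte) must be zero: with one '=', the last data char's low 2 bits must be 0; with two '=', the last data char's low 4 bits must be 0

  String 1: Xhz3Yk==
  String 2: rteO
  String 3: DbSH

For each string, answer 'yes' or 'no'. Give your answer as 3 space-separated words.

Answer: no yes yes

Derivation:
String 1: 'Xhz3Yk==' → invalid (bad trailing bits)
String 2: 'rteO' → valid
String 3: 'DbSH' → valid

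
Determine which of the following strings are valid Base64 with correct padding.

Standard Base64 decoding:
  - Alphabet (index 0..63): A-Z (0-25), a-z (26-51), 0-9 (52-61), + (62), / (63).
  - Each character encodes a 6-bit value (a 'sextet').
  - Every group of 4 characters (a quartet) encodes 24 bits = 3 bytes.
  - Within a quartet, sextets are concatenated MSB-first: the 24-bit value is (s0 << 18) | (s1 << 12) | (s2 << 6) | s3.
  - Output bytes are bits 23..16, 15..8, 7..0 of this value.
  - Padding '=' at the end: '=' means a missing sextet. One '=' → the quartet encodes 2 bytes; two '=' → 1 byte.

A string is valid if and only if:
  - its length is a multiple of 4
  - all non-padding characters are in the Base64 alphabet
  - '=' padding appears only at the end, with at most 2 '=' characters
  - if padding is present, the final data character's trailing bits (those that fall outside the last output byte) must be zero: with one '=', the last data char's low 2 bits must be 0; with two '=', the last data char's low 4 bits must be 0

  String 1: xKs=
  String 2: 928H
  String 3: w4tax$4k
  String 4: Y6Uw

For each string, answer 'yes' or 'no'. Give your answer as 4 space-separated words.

String 1: 'xKs=' → valid
String 2: '928H' → valid
String 3: 'w4tax$4k' → invalid (bad char(s): ['$'])
String 4: 'Y6Uw' → valid

Answer: yes yes no yes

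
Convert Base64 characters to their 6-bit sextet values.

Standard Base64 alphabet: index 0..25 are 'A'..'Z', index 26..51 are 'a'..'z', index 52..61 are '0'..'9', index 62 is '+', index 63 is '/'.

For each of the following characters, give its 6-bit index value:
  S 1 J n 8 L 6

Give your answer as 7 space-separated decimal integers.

Answer: 18 53 9 39 60 11 58

Derivation:
'S': A..Z range, ord('S') − ord('A') = 18
'1': 0..9 range, 52 + ord('1') − ord('0') = 53
'J': A..Z range, ord('J') − ord('A') = 9
'n': a..z range, 26 + ord('n') − ord('a') = 39
'8': 0..9 range, 52 + ord('8') − ord('0') = 60
'L': A..Z range, ord('L') − ord('A') = 11
'6': 0..9 range, 52 + ord('6') − ord('0') = 58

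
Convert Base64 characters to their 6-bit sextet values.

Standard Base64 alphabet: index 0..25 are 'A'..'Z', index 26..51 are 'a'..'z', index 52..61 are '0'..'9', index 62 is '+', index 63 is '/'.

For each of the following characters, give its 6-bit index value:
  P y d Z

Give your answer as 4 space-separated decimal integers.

Answer: 15 50 29 25

Derivation:
'P': A..Z range, ord('P') − ord('A') = 15
'y': a..z range, 26 + ord('y') − ord('a') = 50
'd': a..z range, 26 + ord('d') − ord('a') = 29
'Z': A..Z range, ord('Z') − ord('A') = 25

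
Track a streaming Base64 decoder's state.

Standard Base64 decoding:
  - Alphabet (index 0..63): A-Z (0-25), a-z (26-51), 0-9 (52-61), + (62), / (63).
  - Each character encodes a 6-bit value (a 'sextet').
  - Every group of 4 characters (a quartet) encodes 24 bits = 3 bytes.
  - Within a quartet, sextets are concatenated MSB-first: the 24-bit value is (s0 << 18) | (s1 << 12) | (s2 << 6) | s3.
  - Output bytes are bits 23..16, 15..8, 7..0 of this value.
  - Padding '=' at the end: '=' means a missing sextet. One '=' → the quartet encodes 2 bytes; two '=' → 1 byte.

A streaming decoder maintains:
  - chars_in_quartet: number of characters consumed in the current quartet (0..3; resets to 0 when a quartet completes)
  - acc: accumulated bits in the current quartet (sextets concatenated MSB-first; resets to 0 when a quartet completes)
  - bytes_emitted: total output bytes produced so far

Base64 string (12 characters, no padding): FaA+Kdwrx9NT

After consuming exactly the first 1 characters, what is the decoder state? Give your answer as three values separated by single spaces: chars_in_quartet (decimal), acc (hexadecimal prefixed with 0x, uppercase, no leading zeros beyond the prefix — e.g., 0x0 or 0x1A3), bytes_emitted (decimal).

After char 0 ('F'=5): chars_in_quartet=1 acc=0x5 bytes_emitted=0

Answer: 1 0x5 0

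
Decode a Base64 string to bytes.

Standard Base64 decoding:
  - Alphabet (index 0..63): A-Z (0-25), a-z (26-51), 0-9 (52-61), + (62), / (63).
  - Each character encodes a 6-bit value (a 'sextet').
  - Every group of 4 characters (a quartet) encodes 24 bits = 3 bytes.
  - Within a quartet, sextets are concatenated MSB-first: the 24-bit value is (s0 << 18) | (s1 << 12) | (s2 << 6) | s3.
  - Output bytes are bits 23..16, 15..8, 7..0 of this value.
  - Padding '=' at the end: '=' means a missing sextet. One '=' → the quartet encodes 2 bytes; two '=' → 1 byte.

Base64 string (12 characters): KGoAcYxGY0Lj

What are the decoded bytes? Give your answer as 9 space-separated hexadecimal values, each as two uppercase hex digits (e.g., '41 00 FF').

Answer: 28 6A 00 71 8C 46 63 42 E3

Derivation:
After char 0 ('K'=10): chars_in_quartet=1 acc=0xA bytes_emitted=0
After char 1 ('G'=6): chars_in_quartet=2 acc=0x286 bytes_emitted=0
After char 2 ('o'=40): chars_in_quartet=3 acc=0xA1A8 bytes_emitted=0
After char 3 ('A'=0): chars_in_quartet=4 acc=0x286A00 -> emit 28 6A 00, reset; bytes_emitted=3
After char 4 ('c'=28): chars_in_quartet=1 acc=0x1C bytes_emitted=3
After char 5 ('Y'=24): chars_in_quartet=2 acc=0x718 bytes_emitted=3
After char 6 ('x'=49): chars_in_quartet=3 acc=0x1C631 bytes_emitted=3
After char 7 ('G'=6): chars_in_quartet=4 acc=0x718C46 -> emit 71 8C 46, reset; bytes_emitted=6
After char 8 ('Y'=24): chars_in_quartet=1 acc=0x18 bytes_emitted=6
After char 9 ('0'=52): chars_in_quartet=2 acc=0x634 bytes_emitted=6
After char 10 ('L'=11): chars_in_quartet=3 acc=0x18D0B bytes_emitted=6
After char 11 ('j'=35): chars_in_quartet=4 acc=0x6342E3 -> emit 63 42 E3, reset; bytes_emitted=9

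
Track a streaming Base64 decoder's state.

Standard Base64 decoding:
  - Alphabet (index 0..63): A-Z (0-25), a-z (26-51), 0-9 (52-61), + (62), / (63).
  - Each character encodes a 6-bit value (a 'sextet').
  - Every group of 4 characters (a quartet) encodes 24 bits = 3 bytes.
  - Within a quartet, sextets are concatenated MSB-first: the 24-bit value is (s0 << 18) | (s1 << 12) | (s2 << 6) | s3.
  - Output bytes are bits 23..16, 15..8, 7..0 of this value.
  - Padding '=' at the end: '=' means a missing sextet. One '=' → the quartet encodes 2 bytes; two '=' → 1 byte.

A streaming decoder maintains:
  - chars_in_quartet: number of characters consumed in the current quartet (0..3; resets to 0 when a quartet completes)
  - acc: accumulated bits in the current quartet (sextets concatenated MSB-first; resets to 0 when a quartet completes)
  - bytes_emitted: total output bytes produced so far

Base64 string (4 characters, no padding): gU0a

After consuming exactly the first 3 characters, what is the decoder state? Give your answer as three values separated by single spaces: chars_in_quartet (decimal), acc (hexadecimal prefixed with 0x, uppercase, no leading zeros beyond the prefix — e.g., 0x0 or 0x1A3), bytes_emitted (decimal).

After char 0 ('g'=32): chars_in_quartet=1 acc=0x20 bytes_emitted=0
After char 1 ('U'=20): chars_in_quartet=2 acc=0x814 bytes_emitted=0
After char 2 ('0'=52): chars_in_quartet=3 acc=0x20534 bytes_emitted=0

Answer: 3 0x20534 0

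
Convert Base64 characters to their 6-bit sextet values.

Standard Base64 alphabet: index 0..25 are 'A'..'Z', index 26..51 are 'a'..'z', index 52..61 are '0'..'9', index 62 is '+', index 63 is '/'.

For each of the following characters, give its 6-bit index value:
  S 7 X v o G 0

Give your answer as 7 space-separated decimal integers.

Answer: 18 59 23 47 40 6 52

Derivation:
'S': A..Z range, ord('S') − ord('A') = 18
'7': 0..9 range, 52 + ord('7') − ord('0') = 59
'X': A..Z range, ord('X') − ord('A') = 23
'v': a..z range, 26 + ord('v') − ord('a') = 47
'o': a..z range, 26 + ord('o') − ord('a') = 40
'G': A..Z range, ord('G') − ord('A') = 6
'0': 0..9 range, 52 + ord('0') − ord('0') = 52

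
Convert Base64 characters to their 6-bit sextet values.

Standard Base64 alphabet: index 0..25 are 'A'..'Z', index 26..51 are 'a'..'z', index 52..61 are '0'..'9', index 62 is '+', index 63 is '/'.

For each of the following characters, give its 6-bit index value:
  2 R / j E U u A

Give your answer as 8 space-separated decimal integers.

Answer: 54 17 63 35 4 20 46 0

Derivation:
'2': 0..9 range, 52 + ord('2') − ord('0') = 54
'R': A..Z range, ord('R') − ord('A') = 17
'/': index 63
'j': a..z range, 26 + ord('j') − ord('a') = 35
'E': A..Z range, ord('E') − ord('A') = 4
'U': A..Z range, ord('U') − ord('A') = 20
'u': a..z range, 26 + ord('u') − ord('a') = 46
'A': A..Z range, ord('A') − ord('A') = 0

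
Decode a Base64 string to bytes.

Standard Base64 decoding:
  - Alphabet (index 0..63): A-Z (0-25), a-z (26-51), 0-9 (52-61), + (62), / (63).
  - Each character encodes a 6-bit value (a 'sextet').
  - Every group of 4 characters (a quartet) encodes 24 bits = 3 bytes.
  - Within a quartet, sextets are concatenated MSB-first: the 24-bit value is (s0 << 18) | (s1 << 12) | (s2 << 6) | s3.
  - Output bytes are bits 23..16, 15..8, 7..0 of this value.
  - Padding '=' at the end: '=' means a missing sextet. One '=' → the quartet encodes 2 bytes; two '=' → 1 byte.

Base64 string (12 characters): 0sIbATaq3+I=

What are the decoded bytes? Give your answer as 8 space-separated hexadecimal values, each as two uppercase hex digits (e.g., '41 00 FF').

After char 0 ('0'=52): chars_in_quartet=1 acc=0x34 bytes_emitted=0
After char 1 ('s'=44): chars_in_quartet=2 acc=0xD2C bytes_emitted=0
After char 2 ('I'=8): chars_in_quartet=3 acc=0x34B08 bytes_emitted=0
After char 3 ('b'=27): chars_in_quartet=4 acc=0xD2C21B -> emit D2 C2 1B, reset; bytes_emitted=3
After char 4 ('A'=0): chars_in_quartet=1 acc=0x0 bytes_emitted=3
After char 5 ('T'=19): chars_in_quartet=2 acc=0x13 bytes_emitted=3
After char 6 ('a'=26): chars_in_quartet=3 acc=0x4DA bytes_emitted=3
After char 7 ('q'=42): chars_in_quartet=4 acc=0x136AA -> emit 01 36 AA, reset; bytes_emitted=6
After char 8 ('3'=55): chars_in_quartet=1 acc=0x37 bytes_emitted=6
After char 9 ('+'=62): chars_in_quartet=2 acc=0xDFE bytes_emitted=6
After char 10 ('I'=8): chars_in_quartet=3 acc=0x37F88 bytes_emitted=6
Padding '=': partial quartet acc=0x37F88 -> emit DF E2; bytes_emitted=8

Answer: D2 C2 1B 01 36 AA DF E2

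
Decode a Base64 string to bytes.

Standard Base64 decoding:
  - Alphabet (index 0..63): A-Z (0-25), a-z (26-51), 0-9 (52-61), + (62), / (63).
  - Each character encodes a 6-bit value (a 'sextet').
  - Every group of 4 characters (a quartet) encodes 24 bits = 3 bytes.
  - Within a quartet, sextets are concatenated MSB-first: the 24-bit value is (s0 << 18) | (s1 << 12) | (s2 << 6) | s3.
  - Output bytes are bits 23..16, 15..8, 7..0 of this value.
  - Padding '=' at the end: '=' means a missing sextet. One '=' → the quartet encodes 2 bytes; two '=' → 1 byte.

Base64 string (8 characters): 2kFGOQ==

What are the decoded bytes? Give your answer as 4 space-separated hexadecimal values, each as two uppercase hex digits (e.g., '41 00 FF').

Answer: DA 41 46 39

Derivation:
After char 0 ('2'=54): chars_in_quartet=1 acc=0x36 bytes_emitted=0
After char 1 ('k'=36): chars_in_quartet=2 acc=0xDA4 bytes_emitted=0
After char 2 ('F'=5): chars_in_quartet=3 acc=0x36905 bytes_emitted=0
After char 3 ('G'=6): chars_in_quartet=4 acc=0xDA4146 -> emit DA 41 46, reset; bytes_emitted=3
After char 4 ('O'=14): chars_in_quartet=1 acc=0xE bytes_emitted=3
After char 5 ('Q'=16): chars_in_quartet=2 acc=0x390 bytes_emitted=3
Padding '==': partial quartet acc=0x390 -> emit 39; bytes_emitted=4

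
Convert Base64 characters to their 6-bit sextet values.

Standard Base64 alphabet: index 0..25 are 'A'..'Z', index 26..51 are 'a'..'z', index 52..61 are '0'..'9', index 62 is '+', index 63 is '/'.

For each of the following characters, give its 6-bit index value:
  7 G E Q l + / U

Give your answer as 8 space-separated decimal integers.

Answer: 59 6 4 16 37 62 63 20

Derivation:
'7': 0..9 range, 52 + ord('7') − ord('0') = 59
'G': A..Z range, ord('G') − ord('A') = 6
'E': A..Z range, ord('E') − ord('A') = 4
'Q': A..Z range, ord('Q') − ord('A') = 16
'l': a..z range, 26 + ord('l') − ord('a') = 37
'+': index 62
'/': index 63
'U': A..Z range, ord('U') − ord('A') = 20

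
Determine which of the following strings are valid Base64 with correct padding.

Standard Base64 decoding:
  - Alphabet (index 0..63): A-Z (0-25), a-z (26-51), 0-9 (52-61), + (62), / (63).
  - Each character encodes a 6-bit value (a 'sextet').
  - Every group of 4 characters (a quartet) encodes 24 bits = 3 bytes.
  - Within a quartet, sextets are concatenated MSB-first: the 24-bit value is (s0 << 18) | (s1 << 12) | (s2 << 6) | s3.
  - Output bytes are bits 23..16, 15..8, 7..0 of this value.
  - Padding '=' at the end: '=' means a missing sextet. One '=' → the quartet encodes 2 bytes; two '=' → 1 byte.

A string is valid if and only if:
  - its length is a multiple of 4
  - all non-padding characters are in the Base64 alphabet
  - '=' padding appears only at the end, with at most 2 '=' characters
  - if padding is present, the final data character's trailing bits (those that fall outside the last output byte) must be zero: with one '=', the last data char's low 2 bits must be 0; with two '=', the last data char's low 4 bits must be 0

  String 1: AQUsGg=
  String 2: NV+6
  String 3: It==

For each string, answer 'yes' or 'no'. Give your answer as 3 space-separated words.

String 1: 'AQUsGg=' → invalid (len=7 not mult of 4)
String 2: 'NV+6' → valid
String 3: 'It==' → invalid (bad trailing bits)

Answer: no yes no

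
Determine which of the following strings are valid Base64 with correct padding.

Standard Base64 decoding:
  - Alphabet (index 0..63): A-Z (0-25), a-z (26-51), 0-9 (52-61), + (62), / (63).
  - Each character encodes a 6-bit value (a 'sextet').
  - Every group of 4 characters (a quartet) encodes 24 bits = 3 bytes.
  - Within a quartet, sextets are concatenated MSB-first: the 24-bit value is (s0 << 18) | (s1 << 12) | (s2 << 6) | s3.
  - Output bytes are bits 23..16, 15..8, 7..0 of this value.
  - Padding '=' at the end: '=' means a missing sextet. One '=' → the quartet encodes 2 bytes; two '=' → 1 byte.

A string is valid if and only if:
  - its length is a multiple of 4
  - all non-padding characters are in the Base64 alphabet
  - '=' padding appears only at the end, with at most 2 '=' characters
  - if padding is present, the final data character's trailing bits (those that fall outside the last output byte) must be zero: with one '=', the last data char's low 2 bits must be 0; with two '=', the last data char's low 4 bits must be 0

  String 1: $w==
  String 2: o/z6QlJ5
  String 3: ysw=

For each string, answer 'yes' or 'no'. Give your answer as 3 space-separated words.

String 1: '$w==' → invalid (bad char(s): ['$'])
String 2: 'o/z6QlJ5' → valid
String 3: 'ysw=' → valid

Answer: no yes yes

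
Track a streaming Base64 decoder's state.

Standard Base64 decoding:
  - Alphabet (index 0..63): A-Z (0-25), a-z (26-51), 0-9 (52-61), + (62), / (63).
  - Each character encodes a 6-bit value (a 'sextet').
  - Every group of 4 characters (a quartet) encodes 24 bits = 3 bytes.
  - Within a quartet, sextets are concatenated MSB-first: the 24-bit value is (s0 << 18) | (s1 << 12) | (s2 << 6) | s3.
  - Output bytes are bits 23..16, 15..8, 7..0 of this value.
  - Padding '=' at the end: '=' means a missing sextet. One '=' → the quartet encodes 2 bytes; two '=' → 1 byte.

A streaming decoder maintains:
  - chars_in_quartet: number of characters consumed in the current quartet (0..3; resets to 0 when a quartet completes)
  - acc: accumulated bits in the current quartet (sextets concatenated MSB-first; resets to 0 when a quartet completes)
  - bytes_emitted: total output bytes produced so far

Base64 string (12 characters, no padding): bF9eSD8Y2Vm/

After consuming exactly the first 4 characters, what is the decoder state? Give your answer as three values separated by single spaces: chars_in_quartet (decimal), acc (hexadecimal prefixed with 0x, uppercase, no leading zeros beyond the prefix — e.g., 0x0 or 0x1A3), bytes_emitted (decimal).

After char 0 ('b'=27): chars_in_quartet=1 acc=0x1B bytes_emitted=0
After char 1 ('F'=5): chars_in_quartet=2 acc=0x6C5 bytes_emitted=0
After char 2 ('9'=61): chars_in_quartet=3 acc=0x1B17D bytes_emitted=0
After char 3 ('e'=30): chars_in_quartet=4 acc=0x6C5F5E -> emit 6C 5F 5E, reset; bytes_emitted=3

Answer: 0 0x0 3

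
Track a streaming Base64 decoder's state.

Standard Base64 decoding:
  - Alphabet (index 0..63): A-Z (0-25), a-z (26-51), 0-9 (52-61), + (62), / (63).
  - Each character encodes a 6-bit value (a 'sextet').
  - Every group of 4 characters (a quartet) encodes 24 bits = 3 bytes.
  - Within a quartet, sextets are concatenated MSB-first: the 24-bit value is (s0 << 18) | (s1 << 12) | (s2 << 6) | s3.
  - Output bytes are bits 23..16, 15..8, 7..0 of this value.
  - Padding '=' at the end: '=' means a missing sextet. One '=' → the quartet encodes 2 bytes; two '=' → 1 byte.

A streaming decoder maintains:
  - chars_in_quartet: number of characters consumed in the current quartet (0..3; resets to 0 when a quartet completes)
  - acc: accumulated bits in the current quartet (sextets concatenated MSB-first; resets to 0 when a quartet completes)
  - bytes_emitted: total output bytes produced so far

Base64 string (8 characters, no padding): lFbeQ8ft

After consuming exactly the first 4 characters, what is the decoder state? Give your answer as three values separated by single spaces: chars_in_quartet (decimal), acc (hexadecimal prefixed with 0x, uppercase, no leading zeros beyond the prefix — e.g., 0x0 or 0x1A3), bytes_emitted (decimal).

After char 0 ('l'=37): chars_in_quartet=1 acc=0x25 bytes_emitted=0
After char 1 ('F'=5): chars_in_quartet=2 acc=0x945 bytes_emitted=0
After char 2 ('b'=27): chars_in_quartet=3 acc=0x2515B bytes_emitted=0
After char 3 ('e'=30): chars_in_quartet=4 acc=0x9456DE -> emit 94 56 DE, reset; bytes_emitted=3

Answer: 0 0x0 3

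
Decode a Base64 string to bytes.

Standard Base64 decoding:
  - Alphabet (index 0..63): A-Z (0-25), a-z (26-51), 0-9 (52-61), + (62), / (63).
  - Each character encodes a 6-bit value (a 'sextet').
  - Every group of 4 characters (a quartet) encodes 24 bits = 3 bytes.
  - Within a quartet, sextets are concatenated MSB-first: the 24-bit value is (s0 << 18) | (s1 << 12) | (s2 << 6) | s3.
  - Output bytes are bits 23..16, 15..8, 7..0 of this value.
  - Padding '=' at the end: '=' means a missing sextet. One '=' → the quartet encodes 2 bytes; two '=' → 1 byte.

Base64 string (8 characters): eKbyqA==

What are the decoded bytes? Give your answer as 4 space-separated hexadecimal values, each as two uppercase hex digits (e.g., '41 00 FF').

After char 0 ('e'=30): chars_in_quartet=1 acc=0x1E bytes_emitted=0
After char 1 ('K'=10): chars_in_quartet=2 acc=0x78A bytes_emitted=0
After char 2 ('b'=27): chars_in_quartet=3 acc=0x1E29B bytes_emitted=0
After char 3 ('y'=50): chars_in_quartet=4 acc=0x78A6F2 -> emit 78 A6 F2, reset; bytes_emitted=3
After char 4 ('q'=42): chars_in_quartet=1 acc=0x2A bytes_emitted=3
After char 5 ('A'=0): chars_in_quartet=2 acc=0xA80 bytes_emitted=3
Padding '==': partial quartet acc=0xA80 -> emit A8; bytes_emitted=4

Answer: 78 A6 F2 A8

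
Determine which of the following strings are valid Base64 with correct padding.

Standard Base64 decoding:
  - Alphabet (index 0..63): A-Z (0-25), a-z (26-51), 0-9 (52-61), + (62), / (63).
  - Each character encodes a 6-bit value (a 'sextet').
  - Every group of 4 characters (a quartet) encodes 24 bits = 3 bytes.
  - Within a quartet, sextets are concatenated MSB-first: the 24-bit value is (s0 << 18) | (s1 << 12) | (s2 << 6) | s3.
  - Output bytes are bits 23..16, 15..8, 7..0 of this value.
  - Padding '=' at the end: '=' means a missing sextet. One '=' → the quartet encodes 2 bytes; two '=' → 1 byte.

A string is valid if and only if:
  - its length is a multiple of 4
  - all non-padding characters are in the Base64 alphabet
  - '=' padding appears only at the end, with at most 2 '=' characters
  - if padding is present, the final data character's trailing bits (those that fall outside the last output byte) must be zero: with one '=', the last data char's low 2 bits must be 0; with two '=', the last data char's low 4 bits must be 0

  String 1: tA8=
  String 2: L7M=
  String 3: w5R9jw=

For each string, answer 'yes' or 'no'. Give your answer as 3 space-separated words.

Answer: yes yes no

Derivation:
String 1: 'tA8=' → valid
String 2: 'L7M=' → valid
String 3: 'w5R9jw=' → invalid (len=7 not mult of 4)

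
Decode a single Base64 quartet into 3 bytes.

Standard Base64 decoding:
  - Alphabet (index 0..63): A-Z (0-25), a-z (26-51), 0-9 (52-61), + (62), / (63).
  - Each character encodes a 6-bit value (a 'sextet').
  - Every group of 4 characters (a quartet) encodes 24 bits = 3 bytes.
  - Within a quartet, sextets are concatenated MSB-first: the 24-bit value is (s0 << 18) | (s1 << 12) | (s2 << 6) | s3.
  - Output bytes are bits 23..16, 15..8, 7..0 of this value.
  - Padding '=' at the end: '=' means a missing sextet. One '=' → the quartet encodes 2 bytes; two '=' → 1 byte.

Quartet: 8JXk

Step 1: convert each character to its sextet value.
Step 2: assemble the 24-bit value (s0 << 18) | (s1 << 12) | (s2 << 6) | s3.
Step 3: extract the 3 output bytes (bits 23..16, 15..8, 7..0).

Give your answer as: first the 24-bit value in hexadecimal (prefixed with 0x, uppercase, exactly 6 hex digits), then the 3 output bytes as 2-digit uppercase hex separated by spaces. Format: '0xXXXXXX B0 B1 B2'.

Answer: 0xF095E4 F0 95 E4

Derivation:
Sextets: 8=60, J=9, X=23, k=36
24-bit: (60<<18) | (9<<12) | (23<<6) | 36
      = 0xF00000 | 0x009000 | 0x0005C0 | 0x000024
      = 0xF095E4
Bytes: (v>>16)&0xFF=F0, (v>>8)&0xFF=95, v&0xFF=E4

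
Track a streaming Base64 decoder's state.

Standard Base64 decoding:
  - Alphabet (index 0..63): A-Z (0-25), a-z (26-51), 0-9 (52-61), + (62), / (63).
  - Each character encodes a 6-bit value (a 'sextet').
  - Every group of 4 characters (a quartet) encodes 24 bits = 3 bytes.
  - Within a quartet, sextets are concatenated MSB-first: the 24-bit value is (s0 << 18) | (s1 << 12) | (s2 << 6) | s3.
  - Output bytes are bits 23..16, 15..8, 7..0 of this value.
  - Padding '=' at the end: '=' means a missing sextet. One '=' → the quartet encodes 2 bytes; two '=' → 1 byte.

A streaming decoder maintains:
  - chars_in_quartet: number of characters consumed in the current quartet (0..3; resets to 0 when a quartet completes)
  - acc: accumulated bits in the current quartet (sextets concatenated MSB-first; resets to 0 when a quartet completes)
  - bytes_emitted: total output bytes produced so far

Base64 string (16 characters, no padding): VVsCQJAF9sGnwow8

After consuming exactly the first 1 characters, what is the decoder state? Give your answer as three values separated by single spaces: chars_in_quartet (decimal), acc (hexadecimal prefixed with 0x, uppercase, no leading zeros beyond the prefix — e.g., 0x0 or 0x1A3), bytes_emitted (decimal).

After char 0 ('V'=21): chars_in_quartet=1 acc=0x15 bytes_emitted=0

Answer: 1 0x15 0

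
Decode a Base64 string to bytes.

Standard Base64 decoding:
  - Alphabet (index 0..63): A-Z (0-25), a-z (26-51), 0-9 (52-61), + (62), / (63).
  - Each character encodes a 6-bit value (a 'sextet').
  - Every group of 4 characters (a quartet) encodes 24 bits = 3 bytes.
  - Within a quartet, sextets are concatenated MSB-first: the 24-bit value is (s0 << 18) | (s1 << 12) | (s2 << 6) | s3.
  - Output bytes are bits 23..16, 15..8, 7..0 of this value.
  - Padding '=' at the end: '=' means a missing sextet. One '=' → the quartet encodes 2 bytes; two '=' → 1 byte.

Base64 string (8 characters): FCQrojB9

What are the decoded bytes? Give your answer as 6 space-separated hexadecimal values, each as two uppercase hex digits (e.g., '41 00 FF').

After char 0 ('F'=5): chars_in_quartet=1 acc=0x5 bytes_emitted=0
After char 1 ('C'=2): chars_in_quartet=2 acc=0x142 bytes_emitted=0
After char 2 ('Q'=16): chars_in_quartet=3 acc=0x5090 bytes_emitted=0
After char 3 ('r'=43): chars_in_quartet=4 acc=0x14242B -> emit 14 24 2B, reset; bytes_emitted=3
After char 4 ('o'=40): chars_in_quartet=1 acc=0x28 bytes_emitted=3
After char 5 ('j'=35): chars_in_quartet=2 acc=0xA23 bytes_emitted=3
After char 6 ('B'=1): chars_in_quartet=3 acc=0x288C1 bytes_emitted=3
After char 7 ('9'=61): chars_in_quartet=4 acc=0xA2307D -> emit A2 30 7D, reset; bytes_emitted=6

Answer: 14 24 2B A2 30 7D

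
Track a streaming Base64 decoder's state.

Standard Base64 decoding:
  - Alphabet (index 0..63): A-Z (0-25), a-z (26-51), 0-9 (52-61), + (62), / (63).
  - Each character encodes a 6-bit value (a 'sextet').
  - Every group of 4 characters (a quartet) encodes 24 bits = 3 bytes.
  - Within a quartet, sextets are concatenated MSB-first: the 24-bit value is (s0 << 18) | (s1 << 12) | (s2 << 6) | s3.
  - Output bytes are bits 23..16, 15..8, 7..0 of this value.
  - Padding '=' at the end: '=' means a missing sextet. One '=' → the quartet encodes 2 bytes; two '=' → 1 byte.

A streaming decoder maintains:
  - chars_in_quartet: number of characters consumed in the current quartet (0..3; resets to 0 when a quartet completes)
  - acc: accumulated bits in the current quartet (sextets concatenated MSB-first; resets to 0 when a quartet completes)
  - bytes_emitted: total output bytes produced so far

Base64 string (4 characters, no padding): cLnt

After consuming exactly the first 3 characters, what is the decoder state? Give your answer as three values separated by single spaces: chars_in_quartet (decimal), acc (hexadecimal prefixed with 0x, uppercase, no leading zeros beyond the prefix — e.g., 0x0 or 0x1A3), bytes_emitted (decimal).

Answer: 3 0x1C2E7 0

Derivation:
After char 0 ('c'=28): chars_in_quartet=1 acc=0x1C bytes_emitted=0
After char 1 ('L'=11): chars_in_quartet=2 acc=0x70B bytes_emitted=0
After char 2 ('n'=39): chars_in_quartet=3 acc=0x1C2E7 bytes_emitted=0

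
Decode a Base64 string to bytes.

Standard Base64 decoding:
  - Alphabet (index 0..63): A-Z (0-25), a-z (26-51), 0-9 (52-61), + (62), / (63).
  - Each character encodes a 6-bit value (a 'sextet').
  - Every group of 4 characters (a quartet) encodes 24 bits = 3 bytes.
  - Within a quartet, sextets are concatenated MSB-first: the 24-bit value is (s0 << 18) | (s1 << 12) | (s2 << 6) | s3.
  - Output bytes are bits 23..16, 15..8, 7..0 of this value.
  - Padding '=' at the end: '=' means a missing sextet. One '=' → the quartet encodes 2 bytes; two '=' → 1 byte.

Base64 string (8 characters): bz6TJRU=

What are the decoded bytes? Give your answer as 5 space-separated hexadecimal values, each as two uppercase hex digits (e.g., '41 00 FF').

After char 0 ('b'=27): chars_in_quartet=1 acc=0x1B bytes_emitted=0
After char 1 ('z'=51): chars_in_quartet=2 acc=0x6F3 bytes_emitted=0
After char 2 ('6'=58): chars_in_quartet=3 acc=0x1BCFA bytes_emitted=0
After char 3 ('T'=19): chars_in_quartet=4 acc=0x6F3E93 -> emit 6F 3E 93, reset; bytes_emitted=3
After char 4 ('J'=9): chars_in_quartet=1 acc=0x9 bytes_emitted=3
After char 5 ('R'=17): chars_in_quartet=2 acc=0x251 bytes_emitted=3
After char 6 ('U'=20): chars_in_quartet=3 acc=0x9454 bytes_emitted=3
Padding '=': partial quartet acc=0x9454 -> emit 25 15; bytes_emitted=5

Answer: 6F 3E 93 25 15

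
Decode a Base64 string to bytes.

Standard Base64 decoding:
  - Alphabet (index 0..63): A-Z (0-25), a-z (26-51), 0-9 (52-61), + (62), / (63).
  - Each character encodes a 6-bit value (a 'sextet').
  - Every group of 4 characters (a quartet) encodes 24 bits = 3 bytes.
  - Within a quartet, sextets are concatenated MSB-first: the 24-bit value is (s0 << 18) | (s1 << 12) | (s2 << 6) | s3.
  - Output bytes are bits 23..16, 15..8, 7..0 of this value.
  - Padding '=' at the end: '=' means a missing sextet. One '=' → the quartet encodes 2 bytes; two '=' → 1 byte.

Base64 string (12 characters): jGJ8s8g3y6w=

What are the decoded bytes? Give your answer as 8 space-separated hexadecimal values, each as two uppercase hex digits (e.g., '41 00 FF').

After char 0 ('j'=35): chars_in_quartet=1 acc=0x23 bytes_emitted=0
After char 1 ('G'=6): chars_in_quartet=2 acc=0x8C6 bytes_emitted=0
After char 2 ('J'=9): chars_in_quartet=3 acc=0x23189 bytes_emitted=0
After char 3 ('8'=60): chars_in_quartet=4 acc=0x8C627C -> emit 8C 62 7C, reset; bytes_emitted=3
After char 4 ('s'=44): chars_in_quartet=1 acc=0x2C bytes_emitted=3
After char 5 ('8'=60): chars_in_quartet=2 acc=0xB3C bytes_emitted=3
After char 6 ('g'=32): chars_in_quartet=3 acc=0x2CF20 bytes_emitted=3
After char 7 ('3'=55): chars_in_quartet=4 acc=0xB3C837 -> emit B3 C8 37, reset; bytes_emitted=6
After char 8 ('y'=50): chars_in_quartet=1 acc=0x32 bytes_emitted=6
After char 9 ('6'=58): chars_in_quartet=2 acc=0xCBA bytes_emitted=6
After char 10 ('w'=48): chars_in_quartet=3 acc=0x32EB0 bytes_emitted=6
Padding '=': partial quartet acc=0x32EB0 -> emit CB AC; bytes_emitted=8

Answer: 8C 62 7C B3 C8 37 CB AC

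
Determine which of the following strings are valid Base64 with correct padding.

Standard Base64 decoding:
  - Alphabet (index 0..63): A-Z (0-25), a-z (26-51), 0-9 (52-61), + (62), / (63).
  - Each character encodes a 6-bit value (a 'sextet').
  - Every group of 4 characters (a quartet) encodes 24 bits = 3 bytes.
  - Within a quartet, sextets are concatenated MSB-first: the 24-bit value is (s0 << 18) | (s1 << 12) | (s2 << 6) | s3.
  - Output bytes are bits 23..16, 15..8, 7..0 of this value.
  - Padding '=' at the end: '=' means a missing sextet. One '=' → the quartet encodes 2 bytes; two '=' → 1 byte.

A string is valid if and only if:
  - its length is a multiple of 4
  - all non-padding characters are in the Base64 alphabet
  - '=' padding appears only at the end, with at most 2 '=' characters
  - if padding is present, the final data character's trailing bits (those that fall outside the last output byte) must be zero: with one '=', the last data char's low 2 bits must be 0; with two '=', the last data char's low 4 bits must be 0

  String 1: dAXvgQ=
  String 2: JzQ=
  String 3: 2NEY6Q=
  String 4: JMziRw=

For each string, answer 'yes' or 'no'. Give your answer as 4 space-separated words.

Answer: no yes no no

Derivation:
String 1: 'dAXvgQ=' → invalid (len=7 not mult of 4)
String 2: 'JzQ=' → valid
String 3: '2NEY6Q=' → invalid (len=7 not mult of 4)
String 4: 'JMziRw=' → invalid (len=7 not mult of 4)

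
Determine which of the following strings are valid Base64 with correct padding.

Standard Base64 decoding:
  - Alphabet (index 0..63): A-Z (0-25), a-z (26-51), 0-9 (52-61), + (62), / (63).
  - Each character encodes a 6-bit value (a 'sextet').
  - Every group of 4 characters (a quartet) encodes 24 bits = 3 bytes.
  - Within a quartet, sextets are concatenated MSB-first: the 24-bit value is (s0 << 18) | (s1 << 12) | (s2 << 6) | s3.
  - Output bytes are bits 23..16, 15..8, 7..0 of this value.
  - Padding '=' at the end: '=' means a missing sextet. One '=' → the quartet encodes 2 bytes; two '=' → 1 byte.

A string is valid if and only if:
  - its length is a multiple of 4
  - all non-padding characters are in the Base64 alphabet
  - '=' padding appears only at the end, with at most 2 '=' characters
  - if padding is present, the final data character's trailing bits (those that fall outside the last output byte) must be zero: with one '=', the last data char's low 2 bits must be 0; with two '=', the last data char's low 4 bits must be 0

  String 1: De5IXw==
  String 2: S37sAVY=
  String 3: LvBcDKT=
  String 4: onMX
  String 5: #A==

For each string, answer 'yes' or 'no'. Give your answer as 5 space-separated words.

Answer: yes yes no yes no

Derivation:
String 1: 'De5IXw==' → valid
String 2: 'S37sAVY=' → valid
String 3: 'LvBcDKT=' → invalid (bad trailing bits)
String 4: 'onMX' → valid
String 5: '#A==' → invalid (bad char(s): ['#'])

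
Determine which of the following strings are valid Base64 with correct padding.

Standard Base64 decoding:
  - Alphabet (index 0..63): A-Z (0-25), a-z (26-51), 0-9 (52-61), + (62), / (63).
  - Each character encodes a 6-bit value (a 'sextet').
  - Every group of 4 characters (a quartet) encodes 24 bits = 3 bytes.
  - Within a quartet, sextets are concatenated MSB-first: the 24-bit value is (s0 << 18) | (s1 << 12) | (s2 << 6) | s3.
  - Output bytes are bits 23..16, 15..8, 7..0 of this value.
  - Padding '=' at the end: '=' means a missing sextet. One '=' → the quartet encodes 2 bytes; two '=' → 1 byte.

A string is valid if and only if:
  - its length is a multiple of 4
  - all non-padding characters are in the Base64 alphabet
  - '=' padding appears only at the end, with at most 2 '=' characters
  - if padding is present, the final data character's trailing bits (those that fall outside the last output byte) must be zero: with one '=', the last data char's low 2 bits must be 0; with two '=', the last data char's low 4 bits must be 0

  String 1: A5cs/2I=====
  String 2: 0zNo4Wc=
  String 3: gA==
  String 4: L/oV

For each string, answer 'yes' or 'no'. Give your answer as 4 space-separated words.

String 1: 'A5cs/2I=====' → invalid (5 pad chars (max 2))
String 2: '0zNo4Wc=' → valid
String 3: 'gA==' → valid
String 4: 'L/oV' → valid

Answer: no yes yes yes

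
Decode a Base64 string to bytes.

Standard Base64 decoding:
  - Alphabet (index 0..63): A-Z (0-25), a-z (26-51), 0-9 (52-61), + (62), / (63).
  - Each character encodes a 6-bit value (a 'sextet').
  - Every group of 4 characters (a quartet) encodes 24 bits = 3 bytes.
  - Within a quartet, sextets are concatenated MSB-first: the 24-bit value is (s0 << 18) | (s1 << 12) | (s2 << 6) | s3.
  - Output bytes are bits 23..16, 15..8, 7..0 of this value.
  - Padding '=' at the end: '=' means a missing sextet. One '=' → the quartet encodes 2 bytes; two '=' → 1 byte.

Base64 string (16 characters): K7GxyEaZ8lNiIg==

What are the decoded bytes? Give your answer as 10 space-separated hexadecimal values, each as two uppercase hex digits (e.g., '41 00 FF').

Answer: 2B B1 B1 C8 46 99 F2 53 62 22

Derivation:
After char 0 ('K'=10): chars_in_quartet=1 acc=0xA bytes_emitted=0
After char 1 ('7'=59): chars_in_quartet=2 acc=0x2BB bytes_emitted=0
After char 2 ('G'=6): chars_in_quartet=3 acc=0xAEC6 bytes_emitted=0
After char 3 ('x'=49): chars_in_quartet=4 acc=0x2BB1B1 -> emit 2B B1 B1, reset; bytes_emitted=3
After char 4 ('y'=50): chars_in_quartet=1 acc=0x32 bytes_emitted=3
After char 5 ('E'=4): chars_in_quartet=2 acc=0xC84 bytes_emitted=3
After char 6 ('a'=26): chars_in_quartet=3 acc=0x3211A bytes_emitted=3
After char 7 ('Z'=25): chars_in_quartet=4 acc=0xC84699 -> emit C8 46 99, reset; bytes_emitted=6
After char 8 ('8'=60): chars_in_quartet=1 acc=0x3C bytes_emitted=6
After char 9 ('l'=37): chars_in_quartet=2 acc=0xF25 bytes_emitted=6
After char 10 ('N'=13): chars_in_quartet=3 acc=0x3C94D bytes_emitted=6
After char 11 ('i'=34): chars_in_quartet=4 acc=0xF25362 -> emit F2 53 62, reset; bytes_emitted=9
After char 12 ('I'=8): chars_in_quartet=1 acc=0x8 bytes_emitted=9
After char 13 ('g'=32): chars_in_quartet=2 acc=0x220 bytes_emitted=9
Padding '==': partial quartet acc=0x220 -> emit 22; bytes_emitted=10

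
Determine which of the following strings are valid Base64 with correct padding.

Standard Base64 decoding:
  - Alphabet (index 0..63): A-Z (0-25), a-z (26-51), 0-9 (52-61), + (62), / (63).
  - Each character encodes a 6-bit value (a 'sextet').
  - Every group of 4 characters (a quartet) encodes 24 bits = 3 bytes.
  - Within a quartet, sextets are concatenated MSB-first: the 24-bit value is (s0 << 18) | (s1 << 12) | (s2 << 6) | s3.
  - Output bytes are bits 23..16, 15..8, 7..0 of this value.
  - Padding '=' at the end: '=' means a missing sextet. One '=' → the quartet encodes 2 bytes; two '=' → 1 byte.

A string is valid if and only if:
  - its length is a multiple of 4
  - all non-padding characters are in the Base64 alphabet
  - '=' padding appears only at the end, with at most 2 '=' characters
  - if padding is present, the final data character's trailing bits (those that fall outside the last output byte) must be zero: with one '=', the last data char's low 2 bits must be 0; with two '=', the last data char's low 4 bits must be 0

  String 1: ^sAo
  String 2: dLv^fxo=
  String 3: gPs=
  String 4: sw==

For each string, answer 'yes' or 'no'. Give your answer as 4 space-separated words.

Answer: no no yes yes

Derivation:
String 1: '^sAo' → invalid (bad char(s): ['^'])
String 2: 'dLv^fxo=' → invalid (bad char(s): ['^'])
String 3: 'gPs=' → valid
String 4: 'sw==' → valid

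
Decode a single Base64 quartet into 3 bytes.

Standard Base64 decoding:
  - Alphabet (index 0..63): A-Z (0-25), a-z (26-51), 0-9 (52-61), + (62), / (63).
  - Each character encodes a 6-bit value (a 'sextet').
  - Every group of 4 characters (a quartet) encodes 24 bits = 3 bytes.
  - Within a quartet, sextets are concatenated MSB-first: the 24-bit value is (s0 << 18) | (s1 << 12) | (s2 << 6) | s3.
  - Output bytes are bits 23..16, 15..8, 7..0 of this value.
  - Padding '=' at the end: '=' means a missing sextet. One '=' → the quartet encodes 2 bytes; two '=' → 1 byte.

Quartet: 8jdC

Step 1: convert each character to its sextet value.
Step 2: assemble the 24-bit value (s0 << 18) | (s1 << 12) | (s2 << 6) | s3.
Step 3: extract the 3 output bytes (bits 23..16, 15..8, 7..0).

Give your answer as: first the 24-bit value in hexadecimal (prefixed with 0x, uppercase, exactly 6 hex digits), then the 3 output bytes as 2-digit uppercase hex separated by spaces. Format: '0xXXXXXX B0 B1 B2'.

Answer: 0xF23742 F2 37 42

Derivation:
Sextets: 8=60, j=35, d=29, C=2
24-bit: (60<<18) | (35<<12) | (29<<6) | 2
      = 0xF00000 | 0x023000 | 0x000740 | 0x000002
      = 0xF23742
Bytes: (v>>16)&0xFF=F2, (v>>8)&0xFF=37, v&0xFF=42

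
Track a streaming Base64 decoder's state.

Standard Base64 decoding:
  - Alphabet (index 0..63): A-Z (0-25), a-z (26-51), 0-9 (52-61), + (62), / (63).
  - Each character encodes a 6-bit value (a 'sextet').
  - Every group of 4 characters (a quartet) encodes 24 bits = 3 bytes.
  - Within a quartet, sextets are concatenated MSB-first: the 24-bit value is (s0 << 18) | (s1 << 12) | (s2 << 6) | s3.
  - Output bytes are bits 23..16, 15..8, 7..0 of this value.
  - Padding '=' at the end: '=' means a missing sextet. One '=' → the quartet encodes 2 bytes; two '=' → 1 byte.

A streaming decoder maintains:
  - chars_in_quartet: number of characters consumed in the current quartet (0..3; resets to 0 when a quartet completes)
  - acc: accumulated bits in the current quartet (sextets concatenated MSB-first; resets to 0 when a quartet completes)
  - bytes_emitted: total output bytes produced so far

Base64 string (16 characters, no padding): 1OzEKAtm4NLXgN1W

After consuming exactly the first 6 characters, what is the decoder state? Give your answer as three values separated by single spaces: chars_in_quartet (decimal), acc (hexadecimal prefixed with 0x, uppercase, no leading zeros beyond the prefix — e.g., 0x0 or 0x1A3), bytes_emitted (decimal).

Answer: 2 0x280 3

Derivation:
After char 0 ('1'=53): chars_in_quartet=1 acc=0x35 bytes_emitted=0
After char 1 ('O'=14): chars_in_quartet=2 acc=0xD4E bytes_emitted=0
After char 2 ('z'=51): chars_in_quartet=3 acc=0x353B3 bytes_emitted=0
After char 3 ('E'=4): chars_in_quartet=4 acc=0xD4ECC4 -> emit D4 EC C4, reset; bytes_emitted=3
After char 4 ('K'=10): chars_in_quartet=1 acc=0xA bytes_emitted=3
After char 5 ('A'=0): chars_in_quartet=2 acc=0x280 bytes_emitted=3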